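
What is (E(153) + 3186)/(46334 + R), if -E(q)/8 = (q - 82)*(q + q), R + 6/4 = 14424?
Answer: -341244/121513 ≈ -2.8083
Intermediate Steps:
R = 28845/2 (R = -3/2 + 14424 = 28845/2 ≈ 14423.)
E(q) = -16*q*(-82 + q) (E(q) = -8*(q - 82)*(q + q) = -8*(-82 + q)*2*q = -16*q*(-82 + q))
(E(153) + 3186)/(46334 + R) = (16*153*(82 - 1*153) + 3186)/(46334 + 28845/2) = (16*153*(82 - 153) + 3186)/(121513/2) = (16*153*(-71) + 3186)*(2/121513) = (-173808 + 3186)*(2/121513) = -170622*2/121513 = -341244/121513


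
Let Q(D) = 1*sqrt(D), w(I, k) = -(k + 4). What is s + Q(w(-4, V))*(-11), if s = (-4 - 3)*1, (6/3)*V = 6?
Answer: -7 - 11*I*sqrt(7) ≈ -7.0 - 29.103*I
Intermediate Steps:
V = 3 (V = (1/2)*6 = 3)
s = -7 (s = -7*1 = -7)
w(I, k) = -4 - k (w(I, k) = -(4 + k) = -4 - k)
Q(D) = sqrt(D)
s + Q(w(-4, V))*(-11) = -7 + sqrt(-4 - 1*3)*(-11) = -7 + sqrt(-4 - 3)*(-11) = -7 + sqrt(-7)*(-11) = -7 + (I*sqrt(7))*(-11) = -7 - 11*I*sqrt(7)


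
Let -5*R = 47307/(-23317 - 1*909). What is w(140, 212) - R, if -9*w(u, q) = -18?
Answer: 194953/121130 ≈ 1.6095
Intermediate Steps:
w(u, q) = 2 (w(u, q) = -⅑*(-18) = 2)
R = 47307/121130 (R = -47307/(5*(-23317 - 1*909)) = -47307/(5*(-23317 - 909)) = -47307/(5*(-24226)) = -47307*(-1)/(5*24226) = -⅕*(-47307/24226) = 47307/121130 ≈ 0.39055)
w(140, 212) - R = 2 - 1*47307/121130 = 2 - 47307/121130 = 194953/121130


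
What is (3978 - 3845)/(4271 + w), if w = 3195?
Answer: 133/7466 ≈ 0.017814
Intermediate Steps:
(3978 - 3845)/(4271 + w) = (3978 - 3845)/(4271 + 3195) = 133/7466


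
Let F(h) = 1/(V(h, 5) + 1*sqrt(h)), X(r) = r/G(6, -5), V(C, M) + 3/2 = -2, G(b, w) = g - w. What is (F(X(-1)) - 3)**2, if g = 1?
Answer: 3*(46*sqrt(6) + 523*I)/(14*sqrt(6) + 145*I) ≈ 10.77 + 0.21581*I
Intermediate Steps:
G(b, w) = 1 - w
V(C, M) = -7/2 (V(C, M) = -3/2 - 2 = -7/2)
X(r) = r/6 (X(r) = r/(1 - 1*(-5)) = r/(1 + 5) = r/6)
F(h) = 1/(-7/2 + sqrt(h)) (F(h) = 1/(-7/2 + 1*sqrt(h)) = 1/(-7/2 + sqrt(h)))
(F(X(-1)) - 3)**2 = (2/(-7 + 2*sqrt((1/6)*(-1))) - 3)**2 = (2/(-7 + 2*sqrt(-1/6)) - 3)**2 = (2/(-7 + 2*(I*sqrt(6)/6)) - 3)**2 = (2/(-7 + I*sqrt(6)/3) - 3)**2 = (-3 + 2/(-7 + I*sqrt(6)/3))**2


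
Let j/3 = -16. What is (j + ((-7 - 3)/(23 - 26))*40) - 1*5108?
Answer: -15068/3 ≈ -5022.7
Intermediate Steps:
j = -48 (j = 3*(-16) = -48)
(j + ((-7 - 3)/(23 - 26))*40) - 1*5108 = (-48 + ((-7 - 3)/(23 - 26))*40) - 1*5108 = (-48 - 10/(-3)*40) - 5108 = (-48 - 10*(-1/3)*40) - 5108 = (-48 + (10/3)*40) - 5108 = (-48 + 400/3) - 5108 = 256/3 - 5108 = -15068/3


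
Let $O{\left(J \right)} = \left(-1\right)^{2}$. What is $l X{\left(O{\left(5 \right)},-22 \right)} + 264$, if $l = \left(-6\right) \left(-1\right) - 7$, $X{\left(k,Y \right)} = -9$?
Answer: $273$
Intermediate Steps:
$O{\left(J \right)} = 1$
$l = -1$ ($l = 6 - 7 = -1$)
$l X{\left(O{\left(5 \right)},-22 \right)} + 264 = \left(-1\right) \left(-9\right) + 264 = 9 + 264 = 273$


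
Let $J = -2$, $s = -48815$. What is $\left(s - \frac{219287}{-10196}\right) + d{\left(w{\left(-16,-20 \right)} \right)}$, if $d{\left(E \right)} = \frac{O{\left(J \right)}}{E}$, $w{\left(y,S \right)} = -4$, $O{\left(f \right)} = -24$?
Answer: $- \frac{497437277}{10196} \approx -48788.0$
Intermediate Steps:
$d{\left(E \right)} = - \frac{24}{E}$
$\left(s - \frac{219287}{-10196}\right) + d{\left(w{\left(-16,-20 \right)} \right)} = \left(-48815 - \frac{219287}{-10196}\right) - \frac{24}{-4} = \left(-48815 - - \frac{219287}{10196}\right) - -6 = \left(-48815 + \frac{219287}{10196}\right) + 6 = - \frac{497498453}{10196} + 6 = - \frac{497437277}{10196}$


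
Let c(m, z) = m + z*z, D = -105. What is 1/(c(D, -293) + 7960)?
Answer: 1/93704 ≈ 1.0672e-5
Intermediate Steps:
c(m, z) = m + z²
1/(c(D, -293) + 7960) = 1/((-105 + (-293)²) + 7960) = 1/((-105 + 85849) + 7960) = 1/(85744 + 7960) = 1/93704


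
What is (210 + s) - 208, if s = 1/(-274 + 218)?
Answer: 111/56 ≈ 1.9821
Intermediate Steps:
s = -1/56 (s = 1/(-56) = -1/56 ≈ -0.017857)
(210 + s) - 208 = (210 - 1/56) - 208 = 11759/56 - 208 = 111/56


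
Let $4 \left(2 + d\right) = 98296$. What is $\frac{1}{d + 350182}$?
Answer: $\frac{1}{374754} \approx 2.6684 \cdot 10^{-6}$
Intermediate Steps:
$d = 24572$ ($d = -2 + \frac{1}{4} \cdot 98296 = -2 + 24574 = 24572$)
$\frac{1}{d + 350182} = \frac{1}{24572 + 350182} = \frac{1}{374754}$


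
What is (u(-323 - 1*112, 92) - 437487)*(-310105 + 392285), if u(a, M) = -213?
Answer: -35970186000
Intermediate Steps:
(u(-323 - 1*112, 92) - 437487)*(-310105 + 392285) = (-213 - 437487)*(-310105 + 392285) = -437700*82180 = -35970186000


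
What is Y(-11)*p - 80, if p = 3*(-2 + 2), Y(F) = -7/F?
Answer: -80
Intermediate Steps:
p = 0 (p = 3*0 = 0)
Y(-11)*p - 80 = -7/(-11)*0 - 80 = -7*(-1/11)*0 - 80 = (7/11)*0 - 80 = 0 - 80 = -80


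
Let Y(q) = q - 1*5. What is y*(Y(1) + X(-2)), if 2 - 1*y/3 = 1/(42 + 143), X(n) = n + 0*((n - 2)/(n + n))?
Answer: -6642/185 ≈ -35.903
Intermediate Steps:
Y(q) = -5 + q (Y(q) = q - 5 = -5 + q)
X(n) = n (X(n) = n + 0*((-2 + n)/((2*n))) = n + 0*((-2 + n)*(1/(2*n))) = n + 0*((-2 + n)/(2*n)) = n + 0 = n)
y = 1107/185 (y = 6 - 3/(42 + 143) = 6 - 3/185 = 1107/185 ≈ 5.9838)
y*(Y(1) + X(-2)) = 1107*((-5 + 1) - 2)/185 = 1107*(-4 - 2)/185 = (1107/185)*(-6) = -6642/185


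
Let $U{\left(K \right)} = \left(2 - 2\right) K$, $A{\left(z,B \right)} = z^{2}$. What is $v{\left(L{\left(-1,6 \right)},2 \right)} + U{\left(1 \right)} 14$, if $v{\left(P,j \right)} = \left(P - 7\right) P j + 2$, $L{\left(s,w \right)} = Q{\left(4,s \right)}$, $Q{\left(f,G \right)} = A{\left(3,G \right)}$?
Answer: $38$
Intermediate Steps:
$Q{\left(f,G \right)} = 9$ ($Q{\left(f,G \right)} = 3^{2} = 9$)
$L{\left(s,w \right)} = 9$
$U{\left(K \right)} = 0$ ($U{\left(K \right)} = 0 K = 0$)
$v{\left(P,j \right)} = 2 + P j \left(-7 + P\right)$ ($v{\left(P,j \right)} = \left(-7 + P\right) P j + 2 = P \left(-7 + P\right) j + 2 = P j \left(-7 + P\right) + 2 = 2 + P j \left(-7 + P\right)$)
$v{\left(L{\left(-1,6 \right)},2 \right)} + U{\left(1 \right)} 14 = \left(2 + 2 \cdot 9^{2} - 63 \cdot 2\right) + 0 \cdot 14 = \left(2 + 2 \cdot 81 - 126\right) + 0 = \left(2 + 162 - 126\right) + 0 = 38 + 0 = 38$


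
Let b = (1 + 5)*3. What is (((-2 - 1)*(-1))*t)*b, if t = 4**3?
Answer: 3456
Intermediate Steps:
t = 64
b = 18 (b = 6*3 = 18)
(((-2 - 1)*(-1))*t)*b = (((-2 - 1)*(-1))*64)*18 = (-3*(-1)*64)*18 = (3*64)*18 = 192*18 = 3456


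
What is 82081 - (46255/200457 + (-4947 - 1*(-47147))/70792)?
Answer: 145597422068263/1773843993 ≈ 82080.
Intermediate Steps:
82081 - (46255/200457 + (-4947 - 1*(-47147))/70792) = 82081 - (46255*(1/200457) + (-4947 + 47147)*(1/70792)) = 82081 - (46255/200457 + 42200*(1/70792)) = 82081 - (46255/200457 + 5275/8849) = 82081 - 1*1466721170/1773843993 = 82081 - 1466721170/1773843993 = 145597422068263/1773843993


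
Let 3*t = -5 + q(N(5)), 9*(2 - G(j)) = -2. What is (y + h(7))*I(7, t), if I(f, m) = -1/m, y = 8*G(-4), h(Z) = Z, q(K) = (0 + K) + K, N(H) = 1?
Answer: 223/9 ≈ 24.778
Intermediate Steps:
G(j) = 20/9 (G(j) = 2 - ⅑*(-2) = 2 + 2/9 = 20/9)
q(K) = 2*K (q(K) = K + K = 2*K)
y = 160/9 (y = 8*(20/9) = 160/9 ≈ 17.778)
t = -1 (t = (-5 + 2*1)/3 = (-5 + 2)/3 = (⅓)*(-3) = -1)
(y + h(7))*I(7, t) = (160/9 + 7)*(-1/(-1)) = 223*(-1*(-1))/9 = (223/9)*1 = 223/9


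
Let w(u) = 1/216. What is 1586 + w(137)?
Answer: 342577/216 ≈ 1586.0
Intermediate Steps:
w(u) = 1/216
1586 + w(137) = 1586 + 1/216 = 342577/216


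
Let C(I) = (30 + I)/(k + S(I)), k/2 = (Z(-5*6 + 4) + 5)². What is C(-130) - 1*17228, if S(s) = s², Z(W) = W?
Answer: -153174198/8891 ≈ -17228.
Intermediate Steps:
k = 882 (k = 2*((-5*6 + 4) + 5)² = 2*((-30 + 4) + 5)² = 2*(-26 + 5)² = 2*(-21)² = 2*441 = 882)
C(I) = (30 + I)/(882 + I²)
C(-130) - 1*17228 = (30 - 130)/(882 + (-130)²) - 1*17228 = -100/(882 + 16900) - 17228 = -100/17782 - 17228 = (1/17782)*(-100) - 17228 = -50/8891 - 17228 = -153174198/8891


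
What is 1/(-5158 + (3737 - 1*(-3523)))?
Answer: 1/2102 ≈ 0.00047574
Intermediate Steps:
1/(-5158 + (3737 - 1*(-3523))) = 1/(-5158 + (3737 + 3523)) = 1/(-5158 + 7260) = 1/2102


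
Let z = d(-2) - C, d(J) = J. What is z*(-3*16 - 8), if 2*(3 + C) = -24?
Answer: -728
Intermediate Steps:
C = -15 (C = -3 + (½)*(-24) = -3 - 12 = -15)
z = 13 (z = -2 - 1*(-15) = -2 + 15 = 13)
z*(-3*16 - 8) = 13*(-3*16 - 8) = 13*(-48 - 8) = 13*(-56) = -728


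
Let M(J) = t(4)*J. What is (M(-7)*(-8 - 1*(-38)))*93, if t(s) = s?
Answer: -78120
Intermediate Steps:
M(J) = 4*J
(M(-7)*(-8 - 1*(-38)))*93 = ((4*(-7))*(-8 - 1*(-38)))*93 = -28*(-8 + 38)*93 = -28*30*93 = -840*93 = -78120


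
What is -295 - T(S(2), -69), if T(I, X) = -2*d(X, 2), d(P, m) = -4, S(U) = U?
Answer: -303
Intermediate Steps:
T(I, X) = 8 (T(I, X) = -2*(-4) = 8)
-295 - T(S(2), -69) = -295 - 1*8 = -295 - 8 = -303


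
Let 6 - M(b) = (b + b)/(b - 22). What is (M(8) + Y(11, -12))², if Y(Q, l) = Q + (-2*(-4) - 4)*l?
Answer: 43681/49 ≈ 891.45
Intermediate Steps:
M(b) = 6 - 2*b/(-22 + b) (M(b) = 6 - (b + b)/(b - 22) = 6 - 2*b/(-22 + b))
Y(Q, l) = Q + 4*l (Y(Q, l) = Q + (8 - 4)*l = Q + 4*l)
(M(8) + Y(11, -12))² = (4*(-33 + 8)/(-22 + 8) + (11 + 4*(-12)))² = (4*(-25)/(-14) + (11 - 48))² = (4*(-1/14)*(-25) - 37)² = (50/7 - 37)² = (-209/7)² = 43681/49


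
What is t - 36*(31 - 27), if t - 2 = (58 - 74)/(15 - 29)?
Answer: -986/7 ≈ -140.86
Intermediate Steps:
t = 22/7 (t = 2 + (58 - 74)/(15 - 29) = 2 - 16/(-14) = 2 - 16*(-1/14) = 2 + 8/7 = 22/7 ≈ 3.1429)
t - 36*(31 - 27) = 22/7 - 36*(31 - 27) = 22/7 - 36*4 = 22/7 - 144 = -986/7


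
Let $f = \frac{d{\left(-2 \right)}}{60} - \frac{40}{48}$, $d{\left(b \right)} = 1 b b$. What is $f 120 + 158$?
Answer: $66$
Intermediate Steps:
$d{\left(b \right)} = b^{2}$ ($d{\left(b \right)} = b b = b^{2}$)
$f = - \frac{23}{30}$ ($f = \frac{\left(-2\right)^{2}}{60} - \frac{40}{48} = 4 \cdot \frac{1}{60} - \frac{5}{6} = \frac{1}{15} - \frac{5}{6} = - \frac{23}{30} \approx -0.76667$)
$f 120 + 158 = \left(- \frac{23}{30}\right) 120 + 158 = -92 + 158 = 66$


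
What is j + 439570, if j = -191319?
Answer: 248251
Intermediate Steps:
j + 439570 = -191319 + 439570 = 248251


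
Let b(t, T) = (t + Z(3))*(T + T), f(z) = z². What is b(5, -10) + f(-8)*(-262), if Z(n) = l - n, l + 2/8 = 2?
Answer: -16843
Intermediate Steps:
l = 7/4 (l = -¼ + 2 = 7/4 ≈ 1.7500)
Z(n) = 7/4 - n
b(t, T) = 2*T*(-5/4 + t) (b(t, T) = (t + (7/4 - 1*3))*(T + T) = (t + (7/4 - 3))*(2*T) = (t - 5/4)*(2*T) = (-5/4 + t)*(2*T) = 2*T*(-5/4 + t))
b(5, -10) + f(-8)*(-262) = (½)*(-10)*(-5 + 4*5) + (-8)²*(-262) = (½)*(-10)*(-5 + 20) + 64*(-262) = (½)*(-10)*15 - 16768 = -75 - 16768 = -16843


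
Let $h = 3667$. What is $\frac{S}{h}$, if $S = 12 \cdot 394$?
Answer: $\frac{4728}{3667} \approx 1.2893$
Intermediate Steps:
$S = 4728$
$\frac{S}{h} = \frac{4728}{3667}$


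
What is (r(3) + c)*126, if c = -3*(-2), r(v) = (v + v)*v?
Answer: 3024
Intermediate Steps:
r(v) = 2*v² (r(v) = (2*v)*v = 2*v²)
c = 6
(r(3) + c)*126 = (2*3² + 6)*126 = (2*9 + 6)*126 = (18 + 6)*126 = 24*126 = 3024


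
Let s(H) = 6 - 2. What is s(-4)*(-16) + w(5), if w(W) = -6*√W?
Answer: -64 - 6*√5 ≈ -77.416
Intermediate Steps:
s(H) = 4
s(-4)*(-16) + w(5) = 4*(-16) - 6*√5 = -64 - 6*√5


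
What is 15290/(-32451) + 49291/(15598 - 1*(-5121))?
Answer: 1282748731/672352269 ≈ 1.9079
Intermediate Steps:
15290/(-32451) + 49291/(15598 - 1*(-5121)) = 15290*(-1/32451) + 49291/(15598 + 5121) = -15290/32451 + 49291/20719 = 1282748731/672352269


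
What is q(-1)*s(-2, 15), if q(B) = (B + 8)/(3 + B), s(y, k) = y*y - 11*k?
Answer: -1127/2 ≈ -563.50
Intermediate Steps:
s(y, k) = y² - 11*k
q(B) = (8 + B)/(3 + B)
q(-1)*s(-2, 15) = ((8 - 1)/(3 - 1))*((-2)² - 11*15) = (7/2)*(4 - 165) = ((½)*7)*(-161) = (7/2)*(-161) = -1127/2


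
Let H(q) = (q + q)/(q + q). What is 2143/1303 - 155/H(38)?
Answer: -199822/1303 ≈ -153.36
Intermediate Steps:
H(q) = 1 (H(q) = (2*q)/((2*q)) = (2*q)*(1/(2*q)) = 1)
2143/1303 - 155/H(38) = 2143/1303 - 155/1 = 2143*(1/1303) - 155*1 = 2143/1303 - 155 = -199822/1303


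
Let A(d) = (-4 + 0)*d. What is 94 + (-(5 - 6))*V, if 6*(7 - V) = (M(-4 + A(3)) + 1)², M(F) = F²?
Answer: -65443/6 ≈ -10907.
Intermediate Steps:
A(d) = -4*d
V = -66007/6 (V = 7 - ((-4 - 4*3)² + 1)²/6 = 7 - ((-4 - 12)² + 1)²/6 = 7 - ((-16)² + 1)²/6 = 7 - (256 + 1)²/6 = 7 - ⅙*257² = 7 - ⅙*66049 = 7 - 66049/6 = -66007/6 ≈ -11001.)
94 + (-(5 - 6))*V = 94 - (5 - 6)*(-66007/6) = 94 - 1*(-1)*(-66007/6) = 94 + 1*(-66007/6) = 94 - 66007/6 = -65443/6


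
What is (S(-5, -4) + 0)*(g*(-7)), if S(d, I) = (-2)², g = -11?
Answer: 308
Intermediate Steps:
S(d, I) = 4
(S(-5, -4) + 0)*(g*(-7)) = (4 + 0)*(-11*(-7)) = 4*77 = 308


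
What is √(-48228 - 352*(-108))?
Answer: 2*I*√2553 ≈ 101.05*I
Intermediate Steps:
√(-48228 - 352*(-108)) = √(-48228 + 38016) = √(-10212) = 2*I*√2553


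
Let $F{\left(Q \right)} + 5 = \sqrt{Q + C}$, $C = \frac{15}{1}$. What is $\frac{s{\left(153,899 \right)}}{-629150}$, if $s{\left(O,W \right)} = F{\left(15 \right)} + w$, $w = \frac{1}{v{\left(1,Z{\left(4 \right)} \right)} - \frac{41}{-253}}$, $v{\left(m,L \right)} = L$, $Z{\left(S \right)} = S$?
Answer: $\frac{2506}{331247475} - \frac{\sqrt{30}}{629150} \approx -1.1404 \cdot 10^{-6}$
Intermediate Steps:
$C = 15$ ($C = 15 \cdot 1 = 15$)
$w = \frac{253}{1053}$ ($w = \frac{1}{4 - \frac{41}{-253}} = \frac{1}{4 - - \frac{41}{253}} = \frac{1}{4 + \frac{41}{253}} = \frac{1}{\frac{1053}{253}} = \frac{253}{1053} \approx 0.24027$)
$F{\left(Q \right)} = -5 + \sqrt{15 + Q}$ ($F{\left(Q \right)} = -5 + \sqrt{Q + 15} = -5 + \sqrt{15 + Q}$)
$s{\left(O,W \right)} = - \frac{5012}{1053} + \sqrt{30}$ ($s{\left(O,W \right)} = \left(-5 + \sqrt{15 + 15}\right) + \frac{253}{1053} = \left(-5 + \sqrt{30}\right) + \frac{253}{1053} = - \frac{5012}{1053} + \sqrt{30}$)
$\frac{s{\left(153,899 \right)}}{-629150} = \frac{- \frac{5012}{1053} + \sqrt{30}}{-629150} = \left(- \frac{5012}{1053} + \sqrt{30}\right) \left(- \frac{1}{629150}\right) = \frac{2506}{331247475} - \frac{\sqrt{30}}{629150}$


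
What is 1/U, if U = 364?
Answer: 1/364 ≈ 0.0027473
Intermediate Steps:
1/U = 1/364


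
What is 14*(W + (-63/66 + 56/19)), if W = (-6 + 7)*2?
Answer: 11683/209 ≈ 55.900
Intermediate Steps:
W = 2 (W = 1*2 = 2)
14*(W + (-63/66 + 56/19)) = 14*(2 + (-63/66 + 56/19)) = 14*(2 + (-63*1/66 + 56*(1/19))) = 14*(2 + (-21/22 + 56/19)) = 14*(2 + 833/418) = 14*(1669/418) = 11683/209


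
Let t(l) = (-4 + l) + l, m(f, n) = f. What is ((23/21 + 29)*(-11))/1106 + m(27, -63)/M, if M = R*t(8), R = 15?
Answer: -439/2940 ≈ -0.14932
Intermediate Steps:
t(l) = -4 + 2*l
M = 180 (M = 15*(-4 + 2*8) = 15*(-4 + 16) = 15*12 = 180)
((23/21 + 29)*(-11))/1106 + m(27, -63)/M = ((23/21 + 29)*(-11))/1106 + 27/180 = ((23*(1/21) + 29)*(-11))*(1/1106) + 27*(1/180) = ((23/21 + 29)*(-11))*(1/1106) + 3/20 = ((632/21)*(-11))*(1/1106) + 3/20 = -6952/21*1/1106 + 3/20 = -44/147 + 3/20 = -439/2940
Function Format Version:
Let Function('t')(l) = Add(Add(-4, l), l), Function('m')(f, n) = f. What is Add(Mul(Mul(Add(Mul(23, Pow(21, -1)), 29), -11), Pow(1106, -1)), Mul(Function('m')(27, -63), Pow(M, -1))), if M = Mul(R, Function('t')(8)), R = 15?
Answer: Rational(-439, 2940) ≈ -0.14932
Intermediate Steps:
Function('t')(l) = Add(-4, Mul(2, l))
M = 180 (M = Mul(15, Add(-4, Mul(2, 8))) = Mul(15, Add(-4, 16)) = Mul(15, 12) = 180)
Add(Mul(Mul(Add(Mul(23, Pow(21, -1)), 29), -11), Pow(1106, -1)), Mul(Function('m')(27, -63), Pow(M, -1))) = Add(Mul(Mul(Add(Mul(23, Pow(21, -1)), 29), -11), Pow(1106, -1)), Mul(27, Pow(180, -1))) = Add(Mul(Mul(Add(Mul(23, Rational(1, 21)), 29), -11), Rational(1, 1106)), Mul(27, Rational(1, 180))) = Add(Mul(Mul(Add(Rational(23, 21), 29), -11), Rational(1, 1106)), Rational(3, 20)) = Add(Mul(Mul(Rational(632, 21), -11), Rational(1, 1106)), Rational(3, 20)) = Add(Mul(Rational(-6952, 21), Rational(1, 1106)), Rational(3, 20)) = Add(Rational(-44, 147), Rational(3, 20)) = Rational(-439, 2940)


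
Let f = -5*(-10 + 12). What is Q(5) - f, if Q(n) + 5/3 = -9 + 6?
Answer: 16/3 ≈ 5.3333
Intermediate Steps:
f = -10 (f = -5*2 = -10)
Q(n) = -14/3 (Q(n) = -5/3 + (-9 + 6) = -5/3 - 3 = -14/3)
Q(5) - f = -14/3 - 1*(-10) = -14/3 + 10 = 16/3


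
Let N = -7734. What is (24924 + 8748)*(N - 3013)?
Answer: -361872984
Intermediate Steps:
(24924 + 8748)*(N - 3013) = (24924 + 8748)*(-7734 - 3013) = 33672*(-10747) = -361872984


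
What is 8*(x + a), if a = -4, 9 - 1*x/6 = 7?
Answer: 64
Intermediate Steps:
x = 12 (x = 54 - 6*7 = 54 - 42 = 12)
8*(x + a) = 8*(12 - 4) = 8*8 = 64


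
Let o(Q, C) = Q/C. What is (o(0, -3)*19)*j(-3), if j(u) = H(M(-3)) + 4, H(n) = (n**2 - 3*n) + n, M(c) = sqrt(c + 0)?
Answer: 0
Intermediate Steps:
M(c) = sqrt(c)
H(n) = n**2 - 2*n
j(u) = 4 + I*sqrt(3)*(-2 + I*sqrt(3)) (j(u) = sqrt(-3)*(-2 + sqrt(-3)) + 4 = (I*sqrt(3))*(-2 + I*sqrt(3)) + 4 = I*sqrt(3)*(-2 + I*sqrt(3)) + 4 = 4 + I*sqrt(3)*(-2 + I*sqrt(3)))
(o(0, -3)*19)*j(-3) = ((0/(-3))*19)*(1 - 2*I*sqrt(3)) = ((0*(-1/3))*19)*(1 - 2*I*sqrt(3)) = (0*19)*(1 - 2*I*sqrt(3)) = 0*(1 - 2*I*sqrt(3)) = 0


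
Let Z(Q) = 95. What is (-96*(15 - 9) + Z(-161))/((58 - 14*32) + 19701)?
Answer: -481/19311 ≈ -0.024908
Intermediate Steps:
(-96*(15 - 9) + Z(-161))/((58 - 14*32) + 19701) = (-96*(15 - 9) + 95)/((58 - 14*32) + 19701) = (-96*6 + 95)/((58 - 448) + 19701) = (-576 + 95)/(-390 + 19701) = -481/19311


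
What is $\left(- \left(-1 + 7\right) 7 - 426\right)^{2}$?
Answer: $219024$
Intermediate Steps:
$\left(- \left(-1 + 7\right) 7 - 426\right)^{2} = \left(- 6 \cdot 7 - 426\right)^{2} = \left(\left(-1\right) 42 - 426\right)^{2} = \left(-42 - 426\right)^{2} = \left(-468\right)^{2} = 219024$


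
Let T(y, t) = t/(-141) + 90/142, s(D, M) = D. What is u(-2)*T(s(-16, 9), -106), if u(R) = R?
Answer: -27742/10011 ≈ -2.7712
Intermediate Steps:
T(y, t) = 45/71 - t/141 (T(y, t) = t*(-1/141) + 90*(1/142) = -t/141 + 45/71 = 45/71 - t/141)
u(-2)*T(s(-16, 9), -106) = -2*(45/71 - 1/141*(-106)) = -2*(45/71 + 106/141) = -2*13871/10011 = -27742/10011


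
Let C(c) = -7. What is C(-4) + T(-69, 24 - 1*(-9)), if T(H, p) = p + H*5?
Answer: -319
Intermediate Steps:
T(H, p) = p + 5*H
C(-4) + T(-69, 24 - 1*(-9)) = -7 + ((24 - 1*(-9)) + 5*(-69)) = -7 + ((24 + 9) - 345) = -7 + (33 - 345) = -7 - 312 = -319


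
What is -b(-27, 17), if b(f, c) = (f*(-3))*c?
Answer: -1377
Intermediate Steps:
b(f, c) = -3*c*f (b(f, c) = (-3*f)*c = -3*c*f)
-b(-27, 17) = -(-3)*17*(-27) = -1*1377 = -1377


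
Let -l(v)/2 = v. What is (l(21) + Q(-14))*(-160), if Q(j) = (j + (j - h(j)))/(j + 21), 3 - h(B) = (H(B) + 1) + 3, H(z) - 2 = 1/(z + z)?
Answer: 357320/49 ≈ 7292.2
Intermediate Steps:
H(z) = 2 + 1/(2*z) (H(z) = 2 + 1/(z + z) = 2 + 1/(2*z))
l(v) = -2*v
h(B) = -3 - 1/(2*B) (h(B) = 3 - (((2 + 1/(2*B)) + 1) + 3) = 3 - ((3 + 1/(2*B)) + 3) = 3 - (6 + 1/(2*B)) = 3 + (-6 - 1/(2*B)) = -3 - 1/(2*B))
Q(j) = (3 + 1/(2*j) + 2*j)/(21 + j) (Q(j) = (j + (j - (-3 - 1/(2*j))))/(j + 21) = (j + (j + (3 + 1/(2*j))))/(21 + j) = (j + (3 + j + 1/(2*j)))/(21 + j) = (3 + 1/(2*j) + 2*j)/(21 + j))
(l(21) + Q(-14))*(-160) = (-2*21 + (½ - 14*(3 + 2*(-14)))/((-14)*(21 - 14)))*(-160) = (-42 - 1/14*(½ - 14*(3 - 28))/7)*(-160) = (-42 - 1/14*⅐*(½ - 14*(-25)))*(-160) = (-42 - 1/14*⅐*(½ + 350))*(-160) = (-42 - 1/14*⅐*701/2)*(-160) = (-42 - 701/196)*(-160) = -8933/196*(-160) = 357320/49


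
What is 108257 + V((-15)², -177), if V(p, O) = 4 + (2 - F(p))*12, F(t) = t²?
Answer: -499215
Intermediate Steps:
V(p, O) = 28 - 12*p² (V(p, O) = 4 + (2 - p²)*12 = 4 + (24 - 12*p²) = 28 - 12*p²)
108257 + V((-15)², -177) = 108257 + (28 - 12*((-15)²)²) = 108257 + (28 - 12*225²) = 108257 + (28 - 12*50625) = 108257 + (28 - 607500) = 108257 - 607472 = -499215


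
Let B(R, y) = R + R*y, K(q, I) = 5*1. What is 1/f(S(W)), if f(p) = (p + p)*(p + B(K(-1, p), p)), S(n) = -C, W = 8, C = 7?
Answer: 1/518 ≈ 0.0019305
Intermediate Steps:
K(q, I) = 5
S(n) = -7 (S(n) = -1*7 = -7)
f(p) = 2*p*(5 + 6*p) (f(p) = (p + p)*(p + 5*(1 + p)) = (2*p)*(p + (5 + 5*p)) = (2*p)*(5 + 6*p) = 2*p*(5 + 6*p))
1/f(S(W)) = 1/(2*(-7)*(5 + 6*(-7))) = 1/(2*(-7)*(5 - 42)) = 1/(2*(-7)*(-37)) = 1/518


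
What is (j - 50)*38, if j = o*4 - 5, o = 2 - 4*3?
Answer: -3610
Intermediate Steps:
o = -10 (o = 2 - 12 = -10)
j = -45 (j = -10*4 - 5 = -40 - 5 = -45)
(j - 50)*38 = (-45 - 50)*38 = -95*38 = -3610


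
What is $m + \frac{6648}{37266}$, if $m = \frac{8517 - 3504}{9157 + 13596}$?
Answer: $\frac{56346067}{141318883} \approx 0.39872$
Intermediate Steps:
$m = \frac{5013}{22753} \approx 0.22032$
$m + \frac{6648}{37266} = \frac{5013}{22753} + \frac{6648}{37266} = \frac{5013}{22753} + 6648 \cdot \frac{1}{37266} = \frac{5013}{22753} + \frac{1108}{6211} = \frac{56346067}{141318883}$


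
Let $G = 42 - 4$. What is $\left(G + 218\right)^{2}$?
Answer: $65536$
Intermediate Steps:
$G = 38$ ($G = 42 - 4 = 38$)
$\left(G + 218\right)^{2} = \left(38 + 218\right)^{2} = 256^{2} = 65536$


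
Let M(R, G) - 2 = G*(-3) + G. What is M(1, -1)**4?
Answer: 256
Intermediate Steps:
M(R, G) = 2 - 2*G (M(R, G) = 2 + (G*(-3) + G) = 2 + (-3*G + G) = 2 - 2*G)
M(1, -1)**4 = (2 - 2*(-1))**4 = (2 + 2)**4 = 4**4 = 256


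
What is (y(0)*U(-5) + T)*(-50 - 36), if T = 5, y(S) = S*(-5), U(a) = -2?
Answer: -430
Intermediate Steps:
y(S) = -5*S
(y(0)*U(-5) + T)*(-50 - 36) = (-5*0*(-2) + 5)*(-50 - 36) = (0*(-2) + 5)*(-86) = (0 + 5)*(-86) = 5*(-86) = -430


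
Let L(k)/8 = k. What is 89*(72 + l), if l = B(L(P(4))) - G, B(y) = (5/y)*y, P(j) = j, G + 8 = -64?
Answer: 13261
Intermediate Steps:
G = -72 (G = -8 - 64 = -72)
L(k) = 8*k
B(y) = 5
l = 77 (l = 5 - 1*(-72) = 5 + 72 = 77)
89*(72 + l) = 89*(72 + 77) = 89*149 = 13261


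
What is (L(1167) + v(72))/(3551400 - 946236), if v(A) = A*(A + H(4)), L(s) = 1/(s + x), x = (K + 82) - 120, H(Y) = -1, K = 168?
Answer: 6630265/3378897708 ≈ 0.0019623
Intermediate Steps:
x = 130 (x = (168 + 82) - 120 = 250 - 120 = 130)
L(s) = 1/(130 + s) (L(s) = 1/(s + 130) = 1/(130 + s))
v(A) = A*(-1 + A) (v(A) = A*(A - 1) = A*(-1 + A))
(L(1167) + v(72))/(3551400 - 946236) = (1/(130 + 1167) + 72*(-1 + 72))/(3551400 - 946236) = (1/1297 + 72*71)/2605164 = (1/1297 + 5112)*(1/2605164) = (6630265/1297)*(1/2605164) = 6630265/3378897708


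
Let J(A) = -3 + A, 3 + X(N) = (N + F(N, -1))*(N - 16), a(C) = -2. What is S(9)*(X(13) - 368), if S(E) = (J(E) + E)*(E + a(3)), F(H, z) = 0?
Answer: -43050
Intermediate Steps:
X(N) = -3 + N*(-16 + N) (X(N) = -3 + (N + 0)*(N - 16) = -3 + N*(-16 + N))
S(E) = (-3 + 2*E)*(-2 + E) (S(E) = ((-3 + E) + E)*(E - 2) = (-3 + 2*E)*(-2 + E))
S(9)*(X(13) - 368) = (6 - 7*9 + 2*9²)*((-3 + 13² - 16*13) - 368) = (6 - 63 + 2*81)*((-3 + 169 - 208) - 368) = (6 - 63 + 162)*(-42 - 368) = 105*(-410) = -43050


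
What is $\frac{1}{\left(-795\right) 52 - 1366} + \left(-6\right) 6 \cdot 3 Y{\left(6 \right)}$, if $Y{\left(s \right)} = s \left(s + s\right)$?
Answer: $- \frac{332081857}{42706} \approx -7776.0$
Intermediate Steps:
$Y{\left(s \right)} = 2 s^{2}$ ($Y{\left(s \right)} = s 2 s = 2 s^{2}$)
$\frac{1}{\left(-795\right) 52 - 1366} + \left(-6\right) 6 \cdot 3 Y{\left(6 \right)} = \frac{1}{\left(-795\right) 52 - 1366} + \left(-6\right) 6 \cdot 3 \cdot 2 \cdot 6^{2} = \frac{1}{-41340 - 1366} + \left(-36\right) 3 \cdot 2 \cdot 36 = \frac{1}{-42706} - 7776 = - \frac{1}{42706} - 7776 = - \frac{332081857}{42706}$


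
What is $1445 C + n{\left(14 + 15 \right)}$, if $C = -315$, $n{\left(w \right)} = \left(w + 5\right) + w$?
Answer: $-455112$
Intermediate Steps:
$n{\left(w \right)} = 5 + 2 w$ ($n{\left(w \right)} = \left(5 + w\right) + w = 5 + 2 w$)
$1445 C + n{\left(14 + 15 \right)} = 1445 \left(-315\right) + \left(5 + 2 \left(14 + 15\right)\right) = -455175 + \left(5 + 2 \cdot 29\right) = -455175 + \left(5 + 58\right) = -455175 + 63 = -455112$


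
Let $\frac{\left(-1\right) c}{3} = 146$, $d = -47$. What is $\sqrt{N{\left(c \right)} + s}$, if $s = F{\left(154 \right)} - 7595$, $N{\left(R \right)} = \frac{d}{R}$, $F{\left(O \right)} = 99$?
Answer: $\frac{i \sqrt{1438042038}}{438} \approx 86.579 i$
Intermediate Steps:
$c = -438$ ($c = \left(-3\right) 146 = -438$)
$N{\left(R \right)} = - \frac{47}{R}$
$s = -7496$ ($s = 99 - 7595 = -7496$)
$\sqrt{N{\left(c \right)} + s} = \sqrt{- \frac{47}{-438} - 7496} = \sqrt{\left(-47\right) \left(- \frac{1}{438}\right) - 7496} = \sqrt{\frac{47}{438} - 7496} = \sqrt{- \frac{3283201}{438}} = \frac{i \sqrt{1438042038}}{438}$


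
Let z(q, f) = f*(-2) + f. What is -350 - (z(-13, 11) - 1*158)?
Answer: -181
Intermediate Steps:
z(q, f) = -f (z(q, f) = -2*f + f = -f)
-350 - (z(-13, 11) - 1*158) = -350 - (-1*11 - 1*158) = -350 - (-11 - 158) = -350 - 1*(-169) = -350 + 169 = -181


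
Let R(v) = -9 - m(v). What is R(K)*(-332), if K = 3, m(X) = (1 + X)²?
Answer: 8300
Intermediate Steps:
R(v) = -9 - (1 + v)²
R(K)*(-332) = (-9 - (1 + 3)²)*(-332) = (-9 - 1*4²)*(-332) = (-9 - 1*16)*(-332) = (-9 - 16)*(-332) = -25*(-332) = 8300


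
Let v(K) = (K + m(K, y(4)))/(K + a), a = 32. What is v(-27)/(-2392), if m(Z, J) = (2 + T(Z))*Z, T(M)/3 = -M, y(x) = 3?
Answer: 567/2990 ≈ 0.18963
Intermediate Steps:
T(M) = -3*M (T(M) = 3*(-M) = -3*M)
m(Z, J) = Z*(2 - 3*Z) (m(Z, J) = (2 - 3*Z)*Z = Z*(2 - 3*Z))
v(K) = (K + K*(2 - 3*K))/(32 + K) (v(K) = (K + K*(2 - 3*K))/(K + 32) = (K + K*(2 - 3*K))/(32 + K))
v(-27)/(-2392) = (3*(-27)*(1 - 1*(-27))/(32 - 27))/(-2392) = (3*(-27)*(1 + 27)/5)*(-1/2392) = (3*(-27)*(⅕)*28)*(-1/2392) = -2268/5*(-1/2392) = 567/2990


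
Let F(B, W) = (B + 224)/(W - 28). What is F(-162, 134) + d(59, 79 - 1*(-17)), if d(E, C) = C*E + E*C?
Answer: 600415/53 ≈ 11329.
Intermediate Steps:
d(E, C) = 2*C*E (d(E, C) = C*E + C*E = 2*C*E)
F(B, W) = (224 + B)/(-28 + W)
F(-162, 134) + d(59, 79 - 1*(-17)) = (224 - 162)/(-28 + 134) + 2*(79 - 1*(-17))*59 = 62/106 + 2*(79 + 17)*59 = (1/106)*62 + 2*96*59 = 31/53 + 11328 = 600415/53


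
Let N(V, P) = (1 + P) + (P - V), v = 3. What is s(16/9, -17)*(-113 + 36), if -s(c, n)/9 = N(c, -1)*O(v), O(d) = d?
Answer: -5775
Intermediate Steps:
N(V, P) = 1 - V + 2*P
s(c, n) = 27 + 27*c (s(c, n) = -9*(1 - c + 2*(-1))*3 = -9*(1 - c - 2)*3 = -9*(-1 - c)*3 = -9*(-3 - 3*c) = 27 + 27*c)
s(16/9, -17)*(-113 + 36) = (27 + 27*(16/9))*(-113 + 36) = (27 + 27*(16*(⅑)))*(-77) = (27 + 27*(16/9))*(-77) = (27 + 48)*(-77) = 75*(-77) = -5775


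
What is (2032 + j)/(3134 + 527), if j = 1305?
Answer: 3337/3661 ≈ 0.91150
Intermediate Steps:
(2032 + j)/(3134 + 527) = (2032 + 1305)/(3134 + 527) = 3337/3661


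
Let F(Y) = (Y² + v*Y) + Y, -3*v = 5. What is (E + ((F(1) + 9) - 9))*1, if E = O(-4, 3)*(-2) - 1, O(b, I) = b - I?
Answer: 40/3 ≈ 13.333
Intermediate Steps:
v = -5/3 (v = -⅓*5 = -5/3 ≈ -1.6667)
F(Y) = Y² - 2*Y/3 (F(Y) = (Y² - 5*Y/3) + Y = Y² - 2*Y/3)
E = 13 (E = (-4 - 1*3)*(-2) - 1 = (-4 - 3)*(-2) - 1 = -7*(-2) - 1 = 14 - 1 = 13)
(E + ((F(1) + 9) - 9))*1 = (13 + (((⅓)*1*(-2 + 3*1) + 9) - 9))*1 = (13 + (((⅓)*1*(-2 + 3) + 9) - 9))*1 = (13 + (((⅓)*1*1 + 9) - 9))*1 = (13 + ((⅓ + 9) - 9))*1 = (13 + (28/3 - 9))*1 = (13 + ⅓)*1 = (40/3)*1 = 40/3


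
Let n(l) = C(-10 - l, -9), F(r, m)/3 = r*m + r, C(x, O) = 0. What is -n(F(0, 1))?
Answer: 0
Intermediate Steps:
F(r, m) = 3*r + 3*m*r (F(r, m) = 3*(r*m + r) = 3*(m*r + r) = 3*(r + m*r) = 3*r + 3*m*r)
n(l) = 0
-n(F(0, 1)) = -1*0 = 0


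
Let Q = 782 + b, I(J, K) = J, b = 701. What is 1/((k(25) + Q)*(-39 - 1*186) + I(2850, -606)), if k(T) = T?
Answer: -1/336450 ≈ -2.9722e-6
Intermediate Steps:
Q = 1483 (Q = 782 + 701 = 1483)
1/((k(25) + Q)*(-39 - 1*186) + I(2850, -606)) = 1/((25 + 1483)*(-39 - 1*186) + 2850) = 1/(1508*(-39 - 186) + 2850) = 1/(1508*(-225) + 2850) = 1/(-339300 + 2850) = 1/(-336450) = -1/336450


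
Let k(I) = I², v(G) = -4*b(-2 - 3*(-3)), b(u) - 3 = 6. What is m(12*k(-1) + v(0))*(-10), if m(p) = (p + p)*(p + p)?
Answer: -23040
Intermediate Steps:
b(u) = 9 (b(u) = 3 + 6 = 9)
v(G) = -36 (v(G) = -4*9 = -36)
m(p) = 4*p² (m(p) = (2*p)*(2*p) = 4*p²)
m(12*k(-1) + v(0))*(-10) = (4*(12*(-1)² - 36)²)*(-10) = (4*(12*1 - 36)²)*(-10) = (4*(12 - 36)²)*(-10) = (4*(-24)²)*(-10) = (4*576)*(-10) = 2304*(-10) = -23040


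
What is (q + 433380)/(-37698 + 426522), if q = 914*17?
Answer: 224459/194412 ≈ 1.1546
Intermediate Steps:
q = 15538
(q + 433380)/(-37698 + 426522) = (15538 + 433380)/(-37698 + 426522) = 448918/388824 = 448918*(1/388824) = 224459/194412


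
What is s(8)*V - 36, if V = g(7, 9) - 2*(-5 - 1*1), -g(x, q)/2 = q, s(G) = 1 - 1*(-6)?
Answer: -78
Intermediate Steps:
s(G) = 7 (s(G) = 1 + 6 = 7)
g(x, q) = -2*q
V = -6 (V = -2*9 - 2*(-5 - 1*1) = -18 - 2*(-5 - 1) = -18 - 2*(-6) = -18 - 1*(-12) = -18 + 12 = -6)
s(8)*V - 36 = 7*(-6) - 36 = -42 - 36 = -78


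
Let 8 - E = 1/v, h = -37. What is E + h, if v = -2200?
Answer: -63799/2200 ≈ -29.000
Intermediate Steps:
E = 17601/2200 (E = 8 - 1/(-2200) = 8 - 1*(-1/2200) = 8 + 1/2200 = 17601/2200 ≈ 8.0005)
E + h = 17601/2200 - 37 = -63799/2200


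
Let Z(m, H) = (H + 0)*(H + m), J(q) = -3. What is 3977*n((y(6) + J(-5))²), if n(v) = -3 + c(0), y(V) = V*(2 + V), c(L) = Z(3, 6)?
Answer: 202827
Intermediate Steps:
Z(m, H) = H*(H + m)
c(L) = 54 (c(L) = 6*(6 + 3) = 6*9 = 54)
n(v) = 51 (n(v) = -3 + 54 = 51)
3977*n((y(6) + J(-5))²) = 3977*51 = 202827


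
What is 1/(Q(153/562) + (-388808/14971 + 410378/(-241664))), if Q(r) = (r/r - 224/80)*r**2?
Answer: -714192719144960/19856190452656083 ≈ -0.035968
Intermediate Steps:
Q(r) = -9*r**2/5 (Q(r) = (1 - 224*1/80)*r**2 = (1 - 14/5)*r**2 = -9*r**2/5)
1/(Q(153/562) + (-388808/14971 + 410378/(-241664))) = 1/(-9*(153/562)**2/5 + (-388808/14971 + 410378/(-241664))) = 1/(-9*(153*(1/562))**2/5 + (-388808*1/14971 + 410378*(-1/241664))) = 1/(-9*(153/562)**2/5 + (-388808/14971 - 205189/120832)) = 1/(-9/5*23409/315844 - 50052332775/1808975872) = 1/(-210681/1579220 - 50052332775/1808975872) = 1/(-19856190452656083/714192719144960) = -714192719144960/19856190452656083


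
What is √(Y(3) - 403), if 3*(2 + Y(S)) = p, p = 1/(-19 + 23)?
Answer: I*√14577/6 ≈ 20.123*I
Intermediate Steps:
p = ¼ (p = 1/4 = ¼ ≈ 0.25000)
Y(S) = -23/12 (Y(S) = -2 + (⅓)*(¼) = -2 + 1/12 = -23/12)
√(Y(3) - 403) = √(-23/12 - 403) = √(-4859/12) = I*√14577/6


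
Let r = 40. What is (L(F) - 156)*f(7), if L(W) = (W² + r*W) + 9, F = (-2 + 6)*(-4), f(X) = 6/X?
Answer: -3186/7 ≈ -455.14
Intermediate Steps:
F = -16 (F = 4*(-4) = -16)
L(W) = 9 + W² + 40*W (L(W) = (W² + 40*W) + 9 = 9 + W² + 40*W)
(L(F) - 156)*f(7) = ((9 + (-16)² + 40*(-16)) - 156)*(6/7) = ((9 + 256 - 640) - 156)*(6*(⅐)) = (-375 - 156)*(6/7) = -531*6/7 = -3186/7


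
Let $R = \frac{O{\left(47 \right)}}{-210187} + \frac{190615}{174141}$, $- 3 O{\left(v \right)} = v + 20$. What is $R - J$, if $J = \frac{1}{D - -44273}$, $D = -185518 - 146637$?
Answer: $\frac{11535089533796195}{10537107161120694} \approx 1.0947$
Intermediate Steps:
$D = -332155$ ($D = -185518 - 146637 = -332155$)
$O{\left(v \right)} = - \frac{20}{3} - \frac{v}{3}$ ($O{\left(v \right)} = - \frac{v + 20}{3} = - \frac{20 + v}{3} = - \frac{20}{3} - \frac{v}{3}$)
$R = \frac{40068684154}{36602174367}$ ($R = \frac{- \frac{20}{3} - \frac{47}{3}}{-210187} + \frac{190615}{174141} = \left(- \frac{20}{3} - \frac{47}{3}\right) \left(- \frac{1}{210187}\right) + 190615 \cdot \frac{1}{174141} = \left(- \frac{67}{3}\right) \left(- \frac{1}{210187}\right) + \frac{190615}{174141} = \frac{67}{630561} + \frac{190615}{174141} = \frac{40068684154}{36602174367} \approx 1.0947$)
$J = - \frac{1}{287882}$ ($J = \frac{1}{-332155 - -44273} = \frac{1}{-332155 + \left(-161884 + 206157\right)} = \frac{1}{-332155 + 44273} = \frac{1}{-287882} = - \frac{1}{287882} \approx -3.4736 \cdot 10^{-6}$)
$R - J = \frac{40068684154}{36602174367} - - \frac{1}{287882} = \frac{40068684154}{36602174367} + \frac{1}{287882} = \frac{11535089533796195}{10537107161120694}$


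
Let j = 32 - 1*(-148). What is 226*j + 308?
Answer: 40988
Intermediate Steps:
j = 180 (j = 32 + 148 = 180)
226*j + 308 = 226*180 + 308 = 40680 + 308 = 40988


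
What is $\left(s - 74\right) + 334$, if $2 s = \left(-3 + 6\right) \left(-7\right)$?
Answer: $\frac{499}{2} \approx 249.5$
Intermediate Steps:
$s = - \frac{21}{2}$ ($s = \frac{\left(-3 + 6\right) \left(-7\right)}{2} = \frac{3 \left(-7\right)}{2} = \frac{1}{2} \left(-21\right) = - \frac{21}{2} \approx -10.5$)
$\left(s - 74\right) + 334 = \left(- \frac{21}{2} - 74\right) + 334 = - \frac{169}{2} + 334 = \frac{499}{2}$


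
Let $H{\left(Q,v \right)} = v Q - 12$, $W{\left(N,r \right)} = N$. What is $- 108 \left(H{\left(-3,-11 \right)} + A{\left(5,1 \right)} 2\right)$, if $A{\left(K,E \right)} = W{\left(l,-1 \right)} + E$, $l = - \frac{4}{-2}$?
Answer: $-2916$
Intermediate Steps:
$l = 2$ ($l = \left(-4\right) \left(- \frac{1}{2}\right) = 2$)
$H{\left(Q,v \right)} = -12 + Q v$ ($H{\left(Q,v \right)} = Q v - 12 = -12 + Q v$)
$A{\left(K,E \right)} = 2 + E$
$- 108 \left(H{\left(-3,-11 \right)} + A{\left(5,1 \right)} 2\right) = - 108 \left(\left(-12 - -33\right) + \left(2 + 1\right) 2\right) = - 108 \left(\left(-12 + 33\right) + 3 \cdot 2\right) = - 108 \left(21 + 6\right) = \left(-108\right) 27 = -2916$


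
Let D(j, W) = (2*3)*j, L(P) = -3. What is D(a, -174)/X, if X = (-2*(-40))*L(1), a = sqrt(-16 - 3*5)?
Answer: -I*sqrt(31)/40 ≈ -0.13919*I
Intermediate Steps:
a = I*sqrt(31) (a = sqrt(-16 - 15) = sqrt(-31) = I*sqrt(31) ≈ 5.5678*I)
D(j, W) = 6*j
X = -240 (X = -2*(-40)*(-3) = 80*(-3) = -240)
D(a, -174)/X = (6*(I*sqrt(31)))/(-240) = (6*I*sqrt(31))*(-1/240) = -I*sqrt(31)/40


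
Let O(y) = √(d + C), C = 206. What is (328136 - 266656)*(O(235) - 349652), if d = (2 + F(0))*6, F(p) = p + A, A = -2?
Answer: -21496604960 + 61480*√206 ≈ -2.1496e+10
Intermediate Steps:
F(p) = -2 + p (F(p) = p - 2 = -2 + p)
d = 0 (d = (2 + (-2 + 0))*6 = (2 - 2)*6 = 0*6 = 0)
O(y) = √206 (O(y) = √(0 + 206) = √206)
(328136 - 266656)*(O(235) - 349652) = (328136 - 266656)*(√206 - 349652) = 61480*(-349652 + √206) = -21496604960 + 61480*√206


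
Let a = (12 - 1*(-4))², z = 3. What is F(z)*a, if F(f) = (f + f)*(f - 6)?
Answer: -4608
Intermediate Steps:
F(f) = 2*f*(-6 + f) (F(f) = (2*f)*(-6 + f) = 2*f*(-6 + f))
a = 256 (a = (12 + 4)² = 16² = 256)
F(z)*a = (2*3*(-6 + 3))*256 = (2*3*(-3))*256 = -18*256 = -4608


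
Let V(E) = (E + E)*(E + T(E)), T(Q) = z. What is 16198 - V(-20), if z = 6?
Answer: 15638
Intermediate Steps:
T(Q) = 6
V(E) = 2*E*(6 + E) (V(E) = (E + E)*(E + 6) = (2*E)*(6 + E) = 2*E*(6 + E))
16198 - V(-20) = 16198 - 2*(-20)*(6 - 20) = 16198 - 2*(-20)*(-14) = 16198 - 1*560 = 16198 - 560 = 15638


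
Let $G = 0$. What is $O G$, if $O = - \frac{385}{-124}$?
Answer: $0$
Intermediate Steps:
$O = \frac{385}{124}$ ($O = \left(-385\right) \left(- \frac{1}{124}\right) = \frac{385}{124} \approx 3.1048$)
$O G = \frac{385}{124} \cdot 0 = 0$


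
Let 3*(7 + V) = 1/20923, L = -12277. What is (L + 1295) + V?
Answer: -689768540/62769 ≈ -10989.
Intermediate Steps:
V = -439382/62769 (V = -7 + (⅓)/20923 = -7 + (⅓)*(1/20923) = -7 + 1/62769 = -439382/62769 ≈ -7.0000)
(L + 1295) + V = (-12277 + 1295) - 439382/62769 = -10982 - 439382/62769 = -689768540/62769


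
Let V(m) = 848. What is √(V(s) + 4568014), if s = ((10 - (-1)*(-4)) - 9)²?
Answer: √4568862 ≈ 2137.5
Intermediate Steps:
s = 9 (s = ((10 - 1*4) - 9)² = ((10 - 4) - 9)² = (6 - 9)² = (-3)² = 9)
√(V(s) + 4568014) = √(848 + 4568014) = √4568862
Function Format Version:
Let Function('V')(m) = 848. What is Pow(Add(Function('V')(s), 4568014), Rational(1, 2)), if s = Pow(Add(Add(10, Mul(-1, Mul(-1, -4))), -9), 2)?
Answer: Pow(4568862, Rational(1, 2)) ≈ 2137.5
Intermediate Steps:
s = 9 (s = Pow(Add(Add(10, Mul(-1, 4)), -9), 2) = Pow(Add(Add(10, -4), -9), 2) = Pow(Add(6, -9), 2) = Pow(-3, 2) = 9)
Pow(Add(Function('V')(s), 4568014), Rational(1, 2)) = Pow(Add(848, 4568014), Rational(1, 2)) = Pow(4568862, Rational(1, 2))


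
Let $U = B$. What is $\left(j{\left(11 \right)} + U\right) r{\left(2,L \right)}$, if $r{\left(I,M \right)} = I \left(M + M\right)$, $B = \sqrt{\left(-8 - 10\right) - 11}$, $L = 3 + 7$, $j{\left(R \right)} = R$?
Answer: $440 + 40 i \sqrt{29} \approx 440.0 + 215.41 i$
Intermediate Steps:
$L = 10$
$B = i \sqrt{29}$ ($B = \sqrt{-18 - 11} = \sqrt{-29} = i \sqrt{29} \approx 5.3852 i$)
$r{\left(I,M \right)} = 2 I M$ ($r{\left(I,M \right)} = I 2 M = 2 I M$)
$U = i \sqrt{29} \approx 5.3852 i$
$\left(j{\left(11 \right)} + U\right) r{\left(2,L \right)} = \left(11 + i \sqrt{29}\right) 2 \cdot 2 \cdot 10 = \left(11 + i \sqrt{29}\right) 40 = 440 + 40 i \sqrt{29}$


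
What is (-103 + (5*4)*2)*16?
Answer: -1008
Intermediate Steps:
(-103 + (5*4)*2)*16 = (-103 + 20*2)*16 = (-103 + 40)*16 = -63*16 = -1008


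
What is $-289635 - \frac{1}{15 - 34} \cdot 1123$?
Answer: $- \frac{5501942}{19} \approx -2.8958 \cdot 10^{5}$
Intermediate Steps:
$-289635 - \frac{1}{15 - 34} \cdot 1123 = -289635 - \frac{1}{-19} \cdot 1123 = -289635 - \left(- \frac{1}{19}\right) 1123 = -289635 - - \frac{1123}{19} = -289635 + \frac{1123}{19} = - \frac{5501942}{19}$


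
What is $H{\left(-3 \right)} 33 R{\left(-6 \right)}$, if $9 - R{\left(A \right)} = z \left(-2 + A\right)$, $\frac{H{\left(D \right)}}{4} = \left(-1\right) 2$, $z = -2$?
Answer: $1848$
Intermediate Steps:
$H{\left(D \right)} = -8$ ($H{\left(D \right)} = 4 \left(\left(-1\right) 2\right) = 4 \left(-2\right) = -8$)
$R{\left(A \right)} = 5 + 2 A$ ($R{\left(A \right)} = 9 - - 2 \left(-2 + A\right) = 9 - \left(4 - 2 A\right) = 9 + \left(-4 + 2 A\right) = 5 + 2 A$)
$H{\left(-3 \right)} 33 R{\left(-6 \right)} = \left(-8\right) 33 \left(5 + 2 \left(-6\right)\right) = - 264 \left(5 - 12\right) = \left(-264\right) \left(-7\right) = 1848$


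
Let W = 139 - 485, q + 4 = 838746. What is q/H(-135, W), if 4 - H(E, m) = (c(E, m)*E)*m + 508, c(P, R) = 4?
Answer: -419371/93672 ≈ -4.4770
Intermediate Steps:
q = 838742 (q = -4 + 838746 = 838742)
W = -346
H(E, m) = -504 - 4*E*m (H(E, m) = 4 - ((4*E)*m + 508) = 4 - (4*E*m + 508) = 4 - (508 + 4*E*m) = 4 + (-508 - 4*E*m) = -504 - 4*E*m)
q/H(-135, W) = 838742/(-504 - 4*(-135)*(-346)) = 838742/(-504 - 186840) = 838742/(-187344) = 838742*(-1/187344) = -419371/93672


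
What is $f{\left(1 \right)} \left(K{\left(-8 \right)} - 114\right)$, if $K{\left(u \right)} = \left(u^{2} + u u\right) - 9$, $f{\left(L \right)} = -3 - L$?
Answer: $-20$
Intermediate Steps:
$K{\left(u \right)} = -9 + 2 u^{2}$ ($K{\left(u \right)} = \left(u^{2} + u^{2}\right) - 9 = 2 u^{2} - 9 = -9 + 2 u^{2}$)
$f{\left(1 \right)} \left(K{\left(-8 \right)} - 114\right) = \left(-3 - 1\right) \left(\left(-9 + 2 \left(-8\right)^{2}\right) - 114\right) = \left(-3 - 1\right) \left(\left(-9 + 2 \cdot 64\right) - 114\right) = - 4 \left(\left(-9 + 128\right) - 114\right) = - 4 \left(119 - 114\right) = \left(-4\right) 5 = -20$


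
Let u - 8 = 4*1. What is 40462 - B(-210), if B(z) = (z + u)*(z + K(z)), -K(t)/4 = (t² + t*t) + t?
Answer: -69689198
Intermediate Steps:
K(t) = -8*t² - 4*t (K(t) = -4*((t² + t*t) + t) = -4*((t² + t²) + t) = -4*(2*t² + t) = -4*(t + 2*t²) = -8*t² - 4*t)
u = 12 (u = 8 + 4*1 = 8 + 4 = 12)
B(z) = (12 + z)*(z - 4*z*(1 + 2*z)) (B(z) = (z + 12)*(z - 4*z*(1 + 2*z)) = (12 + z)*(z - 4*z*(1 + 2*z)))
40462 - B(-210) = 40462 - (-210)*(-36 - 99*(-210) - 8*(-210)²) = 40462 - (-210)*(-36 + 20790 - 8*44100) = 40462 - (-210)*(-36 + 20790 - 352800) = 40462 - (-210)*(-332046) = 40462 - 1*69729660 = 40462 - 69729660 = -69689198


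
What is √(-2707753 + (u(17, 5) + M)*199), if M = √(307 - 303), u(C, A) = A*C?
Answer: 2*I*√672610 ≈ 1640.3*I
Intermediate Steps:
M = 2 (M = √4 = 2)
√(-2707753 + (u(17, 5) + M)*199) = √(-2707753 + (5*17 + 2)*199) = √(-2707753 + (85 + 2)*199) = √(-2707753 + 87*199) = √(-2707753 + 17313) = √(-2690440) = 2*I*√672610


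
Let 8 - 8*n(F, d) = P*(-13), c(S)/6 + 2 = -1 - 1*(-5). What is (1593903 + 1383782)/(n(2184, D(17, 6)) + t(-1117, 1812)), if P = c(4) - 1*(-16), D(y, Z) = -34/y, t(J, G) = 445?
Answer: 5955370/983 ≈ 6058.4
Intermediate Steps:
c(S) = 12 (c(S) = -12 + 6*(-1 - 1*(-5)) = -12 + 6*(-1 + 5) = -12 + 6*4 = -12 + 24 = 12)
P = 28 (P = 12 - 1*(-16) = 12 + 16 = 28)
n(F, d) = 93/2 (n(F, d) = 1 - 7*(-13)/2 = 1 - ⅛*(-364) = 1 + 91/2 = 93/2)
(1593903 + 1383782)/(n(2184, D(17, 6)) + t(-1117, 1812)) = (1593903 + 1383782)/(93/2 + 445) = 2977685/(983/2) = 2977685*(2/983) = 5955370/983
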